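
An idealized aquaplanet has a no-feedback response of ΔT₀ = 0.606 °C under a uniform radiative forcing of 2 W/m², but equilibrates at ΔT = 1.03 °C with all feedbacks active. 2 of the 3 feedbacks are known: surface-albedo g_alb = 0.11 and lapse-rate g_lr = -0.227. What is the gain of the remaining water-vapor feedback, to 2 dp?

Amplification A = ΔT/ΔT₀ = 1.03/0.606 = 1.7.
Total gain g = 1 − 1/A = 1 − 1/1.7 = 0.4118.
Known gains sum to 0.11 − 0.227 = -0.117.
g_wv = 0.4118 + 0.117 = 0.53.

0.53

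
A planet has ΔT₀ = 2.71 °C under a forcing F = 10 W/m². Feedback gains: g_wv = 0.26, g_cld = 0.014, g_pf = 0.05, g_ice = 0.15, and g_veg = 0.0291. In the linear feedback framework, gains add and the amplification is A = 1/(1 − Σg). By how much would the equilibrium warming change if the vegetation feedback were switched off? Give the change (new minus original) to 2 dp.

Original: g = 0.5031, ΔT = 2.71/(1−0.5031) = 5.4538 °C.
Without vegetation: g' = 0.474, ΔT' = 2.71/(1−0.474) = 5.1521 °C.
Change = 5.1521 − 5.4538 = -0.30 °C.

-0.30 °C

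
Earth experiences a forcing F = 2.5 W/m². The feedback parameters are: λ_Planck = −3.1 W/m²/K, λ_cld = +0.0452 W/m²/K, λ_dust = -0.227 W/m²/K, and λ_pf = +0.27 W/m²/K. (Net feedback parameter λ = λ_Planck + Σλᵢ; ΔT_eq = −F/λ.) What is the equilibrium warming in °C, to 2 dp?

Net feedback parameter λ = (−3.1) + (+0.0452) + (-0.227) + (+0.27) = -3.0118 W/m²/K.
ΔT = −F/λ = −2.5/(-3.0118) = 0.83 °C.

0.83 °C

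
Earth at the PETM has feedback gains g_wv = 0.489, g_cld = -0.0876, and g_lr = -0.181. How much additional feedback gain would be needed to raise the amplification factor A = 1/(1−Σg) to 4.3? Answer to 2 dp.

0.55

Current total gain = 0.2204.
Target gain for A = 4.3: g* = 1 − 1/4.3 = 0.7674.
Additional gain needed = 0.7674 − 0.2204 = 0.55.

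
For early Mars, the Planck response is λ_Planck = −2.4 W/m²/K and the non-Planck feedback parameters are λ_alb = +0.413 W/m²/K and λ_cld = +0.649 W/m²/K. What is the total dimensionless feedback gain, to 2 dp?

Convert to gains: g_alb = 0.413/2.4 = 0.1721; g_cld = 0.649/2.4 = 0.2704.
Total gain g = 0.4425.

0.44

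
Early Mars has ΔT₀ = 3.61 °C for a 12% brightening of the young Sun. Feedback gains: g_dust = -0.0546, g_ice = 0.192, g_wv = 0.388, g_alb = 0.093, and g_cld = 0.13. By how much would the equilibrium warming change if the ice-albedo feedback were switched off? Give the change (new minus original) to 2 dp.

Original: g = 0.7484, ΔT = 3.61/(1−0.7484) = 14.3482 °C.
Without ice-albedo: g' = 0.5564, ΔT' = 3.61/(1−0.5564) = 8.1380 °C.
Change = 8.1380 − 14.3482 = -6.21 °C.

-6.21 °C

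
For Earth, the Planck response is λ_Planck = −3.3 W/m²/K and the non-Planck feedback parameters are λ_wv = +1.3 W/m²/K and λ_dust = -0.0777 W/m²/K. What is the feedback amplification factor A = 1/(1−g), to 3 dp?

1.588

Convert to gains: g_wv = 1.3/3.3 = 0.3939; g_dust = -0.0777/3.3 = -0.02355.
Total gain g = 0.37035.
A = 1/(1 − 0.37035) = 1.588.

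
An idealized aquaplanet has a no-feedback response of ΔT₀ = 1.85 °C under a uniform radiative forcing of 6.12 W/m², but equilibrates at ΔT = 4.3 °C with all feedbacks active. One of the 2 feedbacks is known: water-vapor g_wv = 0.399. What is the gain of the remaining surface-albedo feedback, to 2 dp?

0.17

Amplification A = ΔT/ΔT₀ = 4.3/1.85 = 2.324.
Total gain g = 1 − 1/A = 1 − 1/2.324 = 0.5697.
The known gain is 0.399.
g_alb = 0.5697 − 0.399 = 0.17.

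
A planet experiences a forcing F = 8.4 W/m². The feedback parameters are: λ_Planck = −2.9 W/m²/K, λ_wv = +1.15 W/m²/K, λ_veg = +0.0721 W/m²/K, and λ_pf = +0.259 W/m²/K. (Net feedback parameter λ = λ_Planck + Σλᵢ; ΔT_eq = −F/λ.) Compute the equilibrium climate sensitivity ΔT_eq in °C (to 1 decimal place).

Net feedback parameter λ = (−2.9) + (+1.15) + (+0.0721) + (+0.259) = -1.4189 W/m²/K.
ΔT = −F/λ = −8.4/(-1.4189) = 5.9 °C.

5.9 °C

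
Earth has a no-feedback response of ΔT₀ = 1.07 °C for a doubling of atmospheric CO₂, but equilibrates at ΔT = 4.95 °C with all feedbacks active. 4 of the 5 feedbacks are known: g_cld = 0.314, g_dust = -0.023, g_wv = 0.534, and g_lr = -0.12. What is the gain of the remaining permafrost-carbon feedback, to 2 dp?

Amplification A = ΔT/ΔT₀ = 4.95/1.07 = 4.626.
Total gain g = 1 − 1/A = 1 − 1/4.626 = 0.7838.
Known gains sum to 0.314 − 0.023 + 0.534 − 0.12 = 0.705.
g_pf = 0.7838 − 0.705 = 0.08.

0.08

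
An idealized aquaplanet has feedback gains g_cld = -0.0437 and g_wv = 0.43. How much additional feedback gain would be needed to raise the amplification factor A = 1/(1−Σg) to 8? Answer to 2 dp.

Current total gain = 0.3863.
Target gain for A = 8: g* = 1 − 1/8 = 0.875.
Additional gain needed = 0.875 − 0.3863 = 0.49.

0.49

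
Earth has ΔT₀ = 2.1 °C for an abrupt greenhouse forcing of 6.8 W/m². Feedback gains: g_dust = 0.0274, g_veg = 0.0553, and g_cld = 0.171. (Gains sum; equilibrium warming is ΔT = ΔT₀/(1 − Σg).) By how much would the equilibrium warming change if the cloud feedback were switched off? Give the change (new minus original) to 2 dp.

-0.52 °C

Original: g = 0.2537, ΔT = 2.1/(1−0.2537) = 2.8139 °C.
Without cloud: g' = 0.0827, ΔT' = 2.1/(1−0.0827) = 2.2893 °C.
Change = 2.2893 − 2.8139 = -0.52 °C.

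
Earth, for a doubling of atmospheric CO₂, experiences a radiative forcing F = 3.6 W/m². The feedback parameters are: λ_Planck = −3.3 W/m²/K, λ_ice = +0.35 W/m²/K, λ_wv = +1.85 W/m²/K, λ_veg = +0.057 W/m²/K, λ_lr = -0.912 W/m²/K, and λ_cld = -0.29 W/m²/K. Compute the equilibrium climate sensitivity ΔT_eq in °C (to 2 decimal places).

Net feedback parameter λ = (−3.3) + (+0.35) + (+1.85) + (+0.057) + (-0.912) + (-0.29) = -2.245 W/m²/K.
ΔT = −F/λ = −3.6/(-2.245) = 1.60 °C.

1.60 °C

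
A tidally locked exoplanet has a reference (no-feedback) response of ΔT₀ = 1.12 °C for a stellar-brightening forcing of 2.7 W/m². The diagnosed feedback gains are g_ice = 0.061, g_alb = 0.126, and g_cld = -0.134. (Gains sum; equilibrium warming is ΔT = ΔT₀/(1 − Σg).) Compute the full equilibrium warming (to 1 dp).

1.2 °C

Total gain g = 0.061 + 0.126 − 0.134 = 0.053.
Amplification A = 1/(1 − 0.053) = 1.056.
ΔT = 1.12 × 1.056 = 1.2 °C.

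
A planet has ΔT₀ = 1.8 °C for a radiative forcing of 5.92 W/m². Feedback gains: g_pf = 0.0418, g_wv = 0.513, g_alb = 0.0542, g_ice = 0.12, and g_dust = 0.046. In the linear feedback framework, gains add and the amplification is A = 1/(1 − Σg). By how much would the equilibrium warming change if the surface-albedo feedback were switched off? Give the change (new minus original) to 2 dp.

Original: g = 0.775, ΔT = 1.8/(1−0.775) = 8.0000 °C.
Without surface-albedo: g' = 0.7208, ΔT' = 1.8/(1−0.7208) = 6.4470 °C.
Change = 6.4470 − 8.0000 = -1.55 °C.

-1.55 °C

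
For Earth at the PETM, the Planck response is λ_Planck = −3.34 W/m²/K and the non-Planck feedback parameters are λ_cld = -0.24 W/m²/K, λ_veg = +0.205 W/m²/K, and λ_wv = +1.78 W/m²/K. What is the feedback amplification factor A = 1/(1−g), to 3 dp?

2.094

Convert to gains: g_cld = -0.24/3.34 = -0.07186; g_veg = 0.205/3.34 = 0.06138; g_wv = 1.78/3.34 = 0.5329.
Total gain g = 0.52242.
A = 1/(1 − 0.52242) = 2.094.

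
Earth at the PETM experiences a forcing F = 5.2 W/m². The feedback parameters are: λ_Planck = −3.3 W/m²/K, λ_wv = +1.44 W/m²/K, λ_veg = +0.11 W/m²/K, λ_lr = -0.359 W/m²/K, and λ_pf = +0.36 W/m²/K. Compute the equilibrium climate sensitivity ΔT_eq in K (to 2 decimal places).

Net feedback parameter λ = (−3.3) + (+1.44) + (+0.11) + (-0.359) + (+0.36) = -1.749 W/m²/K.
ΔT = −F/λ = −5.2/(-1.749) = 2.97 K.

2.97 K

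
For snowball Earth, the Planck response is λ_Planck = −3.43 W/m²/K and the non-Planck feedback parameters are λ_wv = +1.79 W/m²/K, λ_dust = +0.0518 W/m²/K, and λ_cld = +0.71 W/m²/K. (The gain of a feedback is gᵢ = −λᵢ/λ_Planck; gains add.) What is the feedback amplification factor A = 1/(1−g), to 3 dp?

3.906

Convert to gains: g_wv = 1.79/3.43 = 0.5219; g_dust = 0.0518/3.43 = 0.0151; g_cld = 0.71/3.43 = 0.207.
Total gain g = 0.744.
A = 1/(1 − 0.744) = 3.906.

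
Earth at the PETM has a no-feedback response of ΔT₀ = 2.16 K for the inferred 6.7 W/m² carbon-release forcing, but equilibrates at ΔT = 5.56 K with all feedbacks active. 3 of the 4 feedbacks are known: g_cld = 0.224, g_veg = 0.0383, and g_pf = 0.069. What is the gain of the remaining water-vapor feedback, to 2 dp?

0.28

Amplification A = ΔT/ΔT₀ = 5.56/2.16 = 2.574.
Total gain g = 1 − 1/A = 1 − 1/2.574 = 0.6115.
Known gains sum to 0.224 + 0.0383 + 0.069 = 0.3313.
g_wv = 0.6115 − 0.3313 = 0.28.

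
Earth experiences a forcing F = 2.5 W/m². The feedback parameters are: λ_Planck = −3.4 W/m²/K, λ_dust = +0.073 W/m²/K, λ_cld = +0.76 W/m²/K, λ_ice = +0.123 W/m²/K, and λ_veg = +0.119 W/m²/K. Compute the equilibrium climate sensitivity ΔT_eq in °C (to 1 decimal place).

1.1 °C

Net feedback parameter λ = (−3.4) + (+0.073) + (+0.76) + (+0.123) + (+0.119) = -2.325 W/m²/K.
ΔT = −F/λ = −2.5/(-2.325) = 1.1 °C.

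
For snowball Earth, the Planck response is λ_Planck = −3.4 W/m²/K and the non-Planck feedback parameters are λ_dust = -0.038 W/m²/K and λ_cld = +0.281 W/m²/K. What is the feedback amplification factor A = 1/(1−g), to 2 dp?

Convert to gains: g_dust = -0.038/3.4 = -0.01118; g_cld = 0.281/3.4 = 0.08265.
Total gain g = 0.07147.
A = 1/(1 − 0.07147) = 1.08.

1.08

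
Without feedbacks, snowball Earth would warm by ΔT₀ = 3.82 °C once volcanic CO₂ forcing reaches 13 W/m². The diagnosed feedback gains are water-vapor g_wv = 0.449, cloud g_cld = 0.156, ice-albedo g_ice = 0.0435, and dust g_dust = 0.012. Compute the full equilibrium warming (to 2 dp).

Total gain g = 0.449 + 0.156 + 0.0435 + 0.012 = 0.6605.
Amplification A = 1/(1 − 0.6605) = 2.946.
ΔT = 3.82 × 2.946 = 11.25 °C.

11.25 °C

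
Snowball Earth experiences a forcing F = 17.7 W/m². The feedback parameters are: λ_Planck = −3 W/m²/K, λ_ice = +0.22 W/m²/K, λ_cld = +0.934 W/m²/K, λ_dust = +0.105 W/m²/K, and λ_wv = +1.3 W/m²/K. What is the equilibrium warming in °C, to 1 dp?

40.1 °C

Net feedback parameter λ = (−3) + (+0.22) + (+0.934) + (+0.105) + (+1.3) = -0.441 W/m²/K.
ΔT = −F/λ = −17.7/(-0.441) = 40.1 °C.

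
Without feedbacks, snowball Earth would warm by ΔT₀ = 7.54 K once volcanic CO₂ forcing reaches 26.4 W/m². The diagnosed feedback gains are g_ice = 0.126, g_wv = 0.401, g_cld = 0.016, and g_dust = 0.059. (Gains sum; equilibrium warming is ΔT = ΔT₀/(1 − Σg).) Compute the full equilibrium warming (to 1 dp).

Total gain g = 0.126 + 0.401 + 0.016 + 0.059 = 0.602.
Amplification A = 1/(1 − 0.602) = 2.513.
ΔT = 7.54 × 2.513 = 18.9 K.

18.9 K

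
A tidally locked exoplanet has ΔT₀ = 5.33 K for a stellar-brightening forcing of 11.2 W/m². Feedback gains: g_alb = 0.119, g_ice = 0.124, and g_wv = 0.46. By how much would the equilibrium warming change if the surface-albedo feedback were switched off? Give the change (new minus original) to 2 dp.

-5.13 K

Original: g = 0.703, ΔT = 5.33/(1−0.703) = 17.9461 K.
Without surface-albedo: g' = 0.584, ΔT' = 5.33/(1−0.584) = 12.8125 K.
Change = 12.8125 − 17.9461 = -5.13 K.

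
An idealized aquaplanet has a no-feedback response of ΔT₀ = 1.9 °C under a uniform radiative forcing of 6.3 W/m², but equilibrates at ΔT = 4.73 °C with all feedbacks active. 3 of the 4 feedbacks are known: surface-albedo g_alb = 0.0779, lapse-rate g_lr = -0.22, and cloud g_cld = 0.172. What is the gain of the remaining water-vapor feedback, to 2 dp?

0.57

Amplification A = ΔT/ΔT₀ = 4.73/1.9 = 2.489.
Total gain g = 1 − 1/A = 1 − 1/2.489 = 0.5982.
Known gains sum to 0.0779 − 0.22 + 0.172 = 0.0299.
g_wv = 0.5982 − 0.0299 = 0.57.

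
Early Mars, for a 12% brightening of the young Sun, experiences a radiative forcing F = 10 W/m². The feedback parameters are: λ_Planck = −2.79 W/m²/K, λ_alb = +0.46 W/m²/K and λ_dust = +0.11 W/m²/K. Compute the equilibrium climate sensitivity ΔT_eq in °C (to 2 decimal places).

4.50 °C

Net feedback parameter λ = (−2.79) + (+0.46) + (+0.11) = -2.22 W/m²/K.
ΔT = −F/λ = −10/(-2.22) = 4.50 °C.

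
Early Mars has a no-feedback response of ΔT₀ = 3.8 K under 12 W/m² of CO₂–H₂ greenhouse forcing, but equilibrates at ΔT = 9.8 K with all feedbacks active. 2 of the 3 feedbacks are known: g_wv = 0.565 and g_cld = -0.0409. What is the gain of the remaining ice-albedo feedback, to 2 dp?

0.09

Amplification A = ΔT/ΔT₀ = 9.8/3.8 = 2.579.
Total gain g = 1 − 1/A = 1 − 1/2.579 = 0.6123.
Known gains sum to 0.565 − 0.0409 = 0.5241.
g_ice = 0.6123 − 0.5241 = 0.09.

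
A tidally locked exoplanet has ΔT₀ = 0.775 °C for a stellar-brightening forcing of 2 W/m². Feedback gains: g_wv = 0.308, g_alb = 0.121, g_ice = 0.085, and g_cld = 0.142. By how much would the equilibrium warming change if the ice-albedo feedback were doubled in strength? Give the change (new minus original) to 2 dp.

Original: g = 0.656, ΔT = 0.775/(1−0.656) = 2.2529 °C.
With doubled ice-albedo: g' = 0.741, ΔT' = 0.775/(1−0.741) = 2.9923 °C.
Change = 2.9923 − 2.2529 = 0.74 °C.

0.74 °C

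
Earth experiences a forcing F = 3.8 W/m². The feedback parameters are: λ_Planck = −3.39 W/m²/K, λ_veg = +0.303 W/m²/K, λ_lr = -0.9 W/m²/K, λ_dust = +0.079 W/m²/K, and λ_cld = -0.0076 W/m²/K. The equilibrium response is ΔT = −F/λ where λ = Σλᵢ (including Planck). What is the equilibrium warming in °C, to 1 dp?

1.0 °C

Net feedback parameter λ = (−3.39) + (+0.303) + (-0.9) + (+0.079) + (-0.0076) = -3.9156 W/m²/K.
ΔT = −F/λ = −3.8/(-3.9156) = 1.0 °C.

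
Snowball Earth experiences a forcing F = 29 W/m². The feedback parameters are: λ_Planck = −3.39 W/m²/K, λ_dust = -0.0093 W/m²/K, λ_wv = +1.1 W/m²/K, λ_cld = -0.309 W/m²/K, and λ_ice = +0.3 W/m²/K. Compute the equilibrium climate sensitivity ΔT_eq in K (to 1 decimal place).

12.6 K

Net feedback parameter λ = (−3.39) + (-0.0093) + (+1.1) + (-0.309) + (+0.3) = -2.3083 W/m²/K.
ΔT = −F/λ = −29/(-2.3083) = 12.6 K.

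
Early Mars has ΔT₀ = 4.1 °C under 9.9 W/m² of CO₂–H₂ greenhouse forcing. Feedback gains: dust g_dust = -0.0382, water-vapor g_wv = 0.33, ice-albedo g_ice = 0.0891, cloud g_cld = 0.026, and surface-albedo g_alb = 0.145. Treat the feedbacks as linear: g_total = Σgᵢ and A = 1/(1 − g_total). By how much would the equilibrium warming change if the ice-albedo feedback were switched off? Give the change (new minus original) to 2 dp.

-1.52 °C

Original: g = 0.5519, ΔT = 4.1/(1−0.5519) = 9.1497 °C.
Without ice-albedo: g' = 0.4628, ΔT' = 4.1/(1−0.4628) = 7.6322 °C.
Change = 7.6322 − 9.1497 = -1.52 °C.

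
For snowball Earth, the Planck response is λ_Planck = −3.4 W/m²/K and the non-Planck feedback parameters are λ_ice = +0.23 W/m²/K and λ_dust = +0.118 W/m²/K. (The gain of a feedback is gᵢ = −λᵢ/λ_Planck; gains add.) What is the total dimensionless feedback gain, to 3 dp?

0.102

Convert to gains: g_ice = 0.23/3.4 = 0.06765; g_dust = 0.118/3.4 = 0.03471.
Total gain g = 0.10236.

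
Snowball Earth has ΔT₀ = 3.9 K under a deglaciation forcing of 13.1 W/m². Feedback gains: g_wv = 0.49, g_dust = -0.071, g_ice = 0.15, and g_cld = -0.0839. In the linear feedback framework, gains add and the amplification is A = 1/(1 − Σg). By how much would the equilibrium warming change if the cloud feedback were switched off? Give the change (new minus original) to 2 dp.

Original: g = 0.4851, ΔT = 3.9/(1−0.4851) = 7.5743 K.
Without cloud: g' = 0.569, ΔT' = 3.9/(1−0.569) = 9.0487 K.
Change = 9.0487 − 7.5743 = 1.47 K.

1.47 K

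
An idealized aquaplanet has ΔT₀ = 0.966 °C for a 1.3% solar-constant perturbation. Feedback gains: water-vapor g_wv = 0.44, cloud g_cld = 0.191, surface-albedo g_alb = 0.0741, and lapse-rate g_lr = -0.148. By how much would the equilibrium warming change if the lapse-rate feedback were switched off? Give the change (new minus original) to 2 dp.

Original: g = 0.5571, ΔT = 0.966/(1−0.5571) = 2.1811 °C.
Without lapse-rate: g' = 0.7051, ΔT' = 0.966/(1−0.7051) = 3.2757 °C.
Change = 3.2757 − 2.1811 = 1.09 °C.

1.09 °C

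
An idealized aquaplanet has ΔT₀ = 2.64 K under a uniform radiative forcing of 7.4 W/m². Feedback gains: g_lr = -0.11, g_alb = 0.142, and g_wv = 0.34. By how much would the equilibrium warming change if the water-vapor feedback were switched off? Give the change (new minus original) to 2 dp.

Original: g = 0.372, ΔT = 2.64/(1−0.372) = 4.2038 K.
Without water-vapor: g' = 0.032, ΔT' = 2.64/(1−0.032) = 2.7273 K.
Change = 2.7273 − 4.2038 = -1.48 K.

-1.48 K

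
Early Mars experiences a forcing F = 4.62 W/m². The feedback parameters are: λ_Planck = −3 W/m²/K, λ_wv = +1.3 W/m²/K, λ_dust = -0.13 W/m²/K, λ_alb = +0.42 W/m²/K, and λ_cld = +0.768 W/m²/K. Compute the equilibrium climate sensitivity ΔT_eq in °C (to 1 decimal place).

Net feedback parameter λ = (−3) + (+1.3) + (-0.13) + (+0.42) + (+0.768) = -0.642 W/m²/K.
ΔT = −F/λ = −4.62/(-0.642) = 7.2 °C.

7.2 °C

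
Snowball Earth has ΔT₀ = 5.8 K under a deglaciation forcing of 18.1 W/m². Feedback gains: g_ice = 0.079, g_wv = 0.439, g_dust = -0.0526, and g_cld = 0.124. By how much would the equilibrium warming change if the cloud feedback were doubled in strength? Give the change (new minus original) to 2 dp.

Original: g = 0.5894, ΔT = 5.8/(1−0.5894) = 14.1257 K.
With doubled cloud: g' = 0.7134, ΔT' = 5.8/(1−0.7134) = 20.2373 K.
Change = 20.2373 − 14.1257 = 6.11 K.

6.11 K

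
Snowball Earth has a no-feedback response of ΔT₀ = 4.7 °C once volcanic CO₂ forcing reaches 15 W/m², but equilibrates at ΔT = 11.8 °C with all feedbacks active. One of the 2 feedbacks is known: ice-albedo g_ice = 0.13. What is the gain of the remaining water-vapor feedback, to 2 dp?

0.47

Amplification A = ΔT/ΔT₀ = 11.8/4.7 = 2.511.
Total gain g = 1 − 1/A = 1 − 1/2.511 = 0.6018.
The known gain is 0.13.
g_wv = 0.6018 − 0.13 = 0.47.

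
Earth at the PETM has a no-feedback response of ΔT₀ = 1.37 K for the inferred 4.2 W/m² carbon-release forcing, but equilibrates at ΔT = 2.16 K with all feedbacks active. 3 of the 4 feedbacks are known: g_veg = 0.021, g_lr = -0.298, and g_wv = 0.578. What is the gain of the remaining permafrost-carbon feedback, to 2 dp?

Amplification A = ΔT/ΔT₀ = 2.16/1.37 = 1.577.
Total gain g = 1 − 1/A = 1 − 1/1.577 = 0.3659.
Known gains sum to 0.021 − 0.298 + 0.578 = 0.301.
g_pf = 0.3659 − 0.301 = 0.06.

0.06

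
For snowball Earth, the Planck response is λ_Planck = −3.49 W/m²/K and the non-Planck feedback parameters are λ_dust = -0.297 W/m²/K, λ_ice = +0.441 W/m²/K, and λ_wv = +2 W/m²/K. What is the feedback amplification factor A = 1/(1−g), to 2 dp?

Convert to gains: g_dust = -0.297/3.49 = -0.0851; g_ice = 0.441/3.49 = 0.1264; g_wv = 2/3.49 = 0.5731.
Total gain g = 0.6144.
A = 1/(1 − 0.6144) = 2.59.

2.59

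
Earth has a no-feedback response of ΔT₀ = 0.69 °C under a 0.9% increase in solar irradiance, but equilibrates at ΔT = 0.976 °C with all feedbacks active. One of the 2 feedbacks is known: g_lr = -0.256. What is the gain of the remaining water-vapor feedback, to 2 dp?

Amplification A = ΔT/ΔT₀ = 0.976/0.69 = 1.414.
Total gain g = 1 − 1/A = 1 − 1/1.414 = 0.2928.
The known gain is -0.256.
g_wv = 0.2928 + 0.256 = 0.55.

0.55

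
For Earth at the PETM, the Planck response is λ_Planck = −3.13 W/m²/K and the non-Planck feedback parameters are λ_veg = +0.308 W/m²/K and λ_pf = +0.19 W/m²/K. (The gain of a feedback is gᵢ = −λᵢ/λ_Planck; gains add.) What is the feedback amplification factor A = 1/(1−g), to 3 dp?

Convert to gains: g_veg = 0.308/3.13 = 0.0984; g_pf = 0.19/3.13 = 0.0607.
Total gain g = 0.1591.
A = 1/(1 − 0.1591) = 1.189.

1.189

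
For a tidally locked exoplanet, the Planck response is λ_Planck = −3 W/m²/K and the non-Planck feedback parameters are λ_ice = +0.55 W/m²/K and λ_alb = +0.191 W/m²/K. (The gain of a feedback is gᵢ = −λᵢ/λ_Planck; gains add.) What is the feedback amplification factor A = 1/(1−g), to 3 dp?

Convert to gains: g_ice = 0.55/3 = 0.1833; g_alb = 0.191/3 = 0.06367.
Total gain g = 0.24697.
A = 1/(1 − 0.24697) = 1.328.

1.328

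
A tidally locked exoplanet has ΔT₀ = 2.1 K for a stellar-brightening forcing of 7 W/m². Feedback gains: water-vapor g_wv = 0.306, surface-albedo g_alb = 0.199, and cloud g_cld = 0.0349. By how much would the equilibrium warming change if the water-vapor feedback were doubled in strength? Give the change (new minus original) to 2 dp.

Original: g = 0.5399, ΔT = 2.1/(1−0.5399) = 4.5642 K.
With doubled water-vapor: g' = 0.8459, ΔT' = 2.1/(1−0.8459) = 13.6275 K.
Change = 13.6275 − 4.5642 = 9.06 K.

9.06 K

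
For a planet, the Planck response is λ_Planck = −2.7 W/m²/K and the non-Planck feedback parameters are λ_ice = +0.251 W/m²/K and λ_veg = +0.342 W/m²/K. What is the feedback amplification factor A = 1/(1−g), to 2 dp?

Convert to gains: g_ice = 0.251/2.7 = 0.09296; g_veg = 0.342/2.7 = 0.1267.
Total gain g = 0.21966.
A = 1/(1 − 0.21966) = 1.28.

1.28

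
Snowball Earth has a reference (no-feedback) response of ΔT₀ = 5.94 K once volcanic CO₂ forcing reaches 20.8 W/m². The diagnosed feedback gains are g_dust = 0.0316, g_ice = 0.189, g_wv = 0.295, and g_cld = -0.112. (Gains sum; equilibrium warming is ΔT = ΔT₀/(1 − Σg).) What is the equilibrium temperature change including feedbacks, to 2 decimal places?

Total gain g = 0.0316 + 0.189 + 0.295 − 0.112 = 0.4036.
Amplification A = 1/(1 − 0.4036) = 1.677.
ΔT = 5.94 × 1.677 = 9.96 K.

9.96 K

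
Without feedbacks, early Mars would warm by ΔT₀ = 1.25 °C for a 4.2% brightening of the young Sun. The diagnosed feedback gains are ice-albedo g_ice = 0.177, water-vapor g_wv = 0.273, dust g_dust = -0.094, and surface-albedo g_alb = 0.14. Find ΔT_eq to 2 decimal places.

Total gain g = 0.177 + 0.273 − 0.094 + 0.14 = 0.496.
Amplification A = 1/(1 − 0.496) = 1.984.
ΔT = 1.25 × 1.984 = 2.48 °C.

2.48 °C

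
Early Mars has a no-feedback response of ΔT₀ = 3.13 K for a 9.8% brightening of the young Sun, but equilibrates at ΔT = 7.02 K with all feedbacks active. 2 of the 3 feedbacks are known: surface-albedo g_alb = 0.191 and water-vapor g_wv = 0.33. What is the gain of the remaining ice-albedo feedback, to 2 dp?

Amplification A = ΔT/ΔT₀ = 7.02/3.13 = 2.243.
Total gain g = 1 − 1/A = 1 − 1/2.243 = 0.5542.
Known gains sum to 0.191 + 0.33 = 0.521.
g_ice = 0.5542 − 0.521 = 0.03.

0.03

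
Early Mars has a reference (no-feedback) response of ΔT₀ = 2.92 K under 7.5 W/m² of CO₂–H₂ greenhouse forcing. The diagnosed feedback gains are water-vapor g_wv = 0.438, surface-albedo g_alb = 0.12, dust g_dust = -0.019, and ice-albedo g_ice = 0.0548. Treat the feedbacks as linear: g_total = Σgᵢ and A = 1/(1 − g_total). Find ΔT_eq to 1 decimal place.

7.2 K

Total gain g = 0.438 + 0.12 − 0.019 + 0.0548 = 0.5938.
Amplification A = 1/(1 − 0.5938) = 2.462.
ΔT = 2.92 × 2.462 = 7.2 K.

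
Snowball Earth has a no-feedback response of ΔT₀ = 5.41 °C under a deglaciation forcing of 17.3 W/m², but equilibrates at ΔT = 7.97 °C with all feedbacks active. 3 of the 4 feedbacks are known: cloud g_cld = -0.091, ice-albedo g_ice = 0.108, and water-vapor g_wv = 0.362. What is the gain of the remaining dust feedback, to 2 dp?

-0.06

Amplification A = ΔT/ΔT₀ = 7.97/5.41 = 1.473.
Total gain g = 1 − 1/A = 1 − 1/1.473 = 0.3211.
Known gains sum to -0.091 + 0.108 + 0.362 = 0.379.
g_dust = 0.3211 − 0.379 = -0.06.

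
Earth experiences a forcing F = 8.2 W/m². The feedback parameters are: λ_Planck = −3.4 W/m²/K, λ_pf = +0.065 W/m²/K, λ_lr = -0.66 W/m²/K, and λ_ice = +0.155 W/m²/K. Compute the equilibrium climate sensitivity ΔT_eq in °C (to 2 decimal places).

2.14 °C

Net feedback parameter λ = (−3.4) + (+0.065) + (-0.66) + (+0.155) = -3.84 W/m²/K.
ΔT = −F/λ = −8.2/(-3.84) = 2.14 °C.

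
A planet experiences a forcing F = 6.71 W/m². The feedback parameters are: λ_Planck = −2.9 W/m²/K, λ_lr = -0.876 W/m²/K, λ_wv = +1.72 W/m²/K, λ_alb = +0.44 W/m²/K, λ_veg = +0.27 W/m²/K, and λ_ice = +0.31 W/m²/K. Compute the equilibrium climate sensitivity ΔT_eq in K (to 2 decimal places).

Net feedback parameter λ = (−2.9) + (-0.876) + (+1.72) + (+0.44) + (+0.27) + (+0.31) = -1.036 W/m²/K.
ΔT = −F/λ = −6.71/(-1.036) = 6.48 K.

6.48 K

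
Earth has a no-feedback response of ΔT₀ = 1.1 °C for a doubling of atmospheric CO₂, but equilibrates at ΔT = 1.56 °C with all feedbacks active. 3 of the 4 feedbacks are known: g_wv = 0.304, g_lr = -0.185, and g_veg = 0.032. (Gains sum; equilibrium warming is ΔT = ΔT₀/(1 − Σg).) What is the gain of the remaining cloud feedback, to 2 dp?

Amplification A = ΔT/ΔT₀ = 1.56/1.1 = 1.418.
Total gain g = 1 − 1/A = 1 − 1/1.418 = 0.2948.
Known gains sum to 0.304 − 0.185 + 0.032 = 0.151.
g_cld = 0.2948 − 0.151 = 0.14.

0.14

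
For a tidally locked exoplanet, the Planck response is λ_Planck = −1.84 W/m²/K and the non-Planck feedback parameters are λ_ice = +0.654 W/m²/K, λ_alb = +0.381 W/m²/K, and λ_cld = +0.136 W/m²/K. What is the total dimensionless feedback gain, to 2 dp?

Convert to gains: g_ice = 0.654/1.84 = 0.3554; g_alb = 0.381/1.84 = 0.2071; g_cld = 0.136/1.84 = 0.07391.
Total gain g = 0.63641.

0.64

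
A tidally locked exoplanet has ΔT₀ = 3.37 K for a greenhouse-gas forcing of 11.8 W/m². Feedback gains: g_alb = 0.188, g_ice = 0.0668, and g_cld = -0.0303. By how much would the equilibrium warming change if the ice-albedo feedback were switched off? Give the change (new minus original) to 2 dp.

-0.34 K

Original: g = 0.2245, ΔT = 3.37/(1−0.2245) = 4.3456 K.
Without ice-albedo: g' = 0.1577, ΔT' = 3.37/(1−0.1577) = 4.0009 K.
Change = 4.0009 − 4.3456 = -0.34 K.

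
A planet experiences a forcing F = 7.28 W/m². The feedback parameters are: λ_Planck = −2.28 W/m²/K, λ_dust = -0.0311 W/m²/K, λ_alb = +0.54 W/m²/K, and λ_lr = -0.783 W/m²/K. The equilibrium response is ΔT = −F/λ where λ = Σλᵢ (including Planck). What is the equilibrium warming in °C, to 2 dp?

2.85 °C

Net feedback parameter λ = (−2.28) + (-0.0311) + (+0.54) + (-0.783) = -2.5541 W/m²/K.
ΔT = −F/λ = −7.28/(-2.5541) = 2.85 °C.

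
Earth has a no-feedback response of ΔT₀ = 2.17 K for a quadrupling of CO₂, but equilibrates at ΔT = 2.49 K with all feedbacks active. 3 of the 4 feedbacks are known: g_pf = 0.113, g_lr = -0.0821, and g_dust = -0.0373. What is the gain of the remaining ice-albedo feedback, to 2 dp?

Amplification A = ΔT/ΔT₀ = 2.49/2.17 = 1.147.
Total gain g = 1 − 1/A = 1 − 1/1.147 = 0.1282.
Known gains sum to 0.113 − 0.0821 − 0.0373 = -0.0064.
g_ice = 0.1282 + 0.0064 = 0.13.

0.13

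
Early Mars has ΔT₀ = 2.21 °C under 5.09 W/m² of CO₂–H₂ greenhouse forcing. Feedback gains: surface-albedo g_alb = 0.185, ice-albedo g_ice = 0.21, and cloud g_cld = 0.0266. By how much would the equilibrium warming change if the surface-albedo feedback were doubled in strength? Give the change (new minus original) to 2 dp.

Original: g = 0.4216, ΔT = 2.21/(1−0.4216) = 3.8209 °C.
With doubled surface-albedo: g' = 0.6066, ΔT' = 2.21/(1−0.6066) = 5.6177 °C.
Change = 5.6177 − 3.8209 = 1.80 °C.

1.80 °C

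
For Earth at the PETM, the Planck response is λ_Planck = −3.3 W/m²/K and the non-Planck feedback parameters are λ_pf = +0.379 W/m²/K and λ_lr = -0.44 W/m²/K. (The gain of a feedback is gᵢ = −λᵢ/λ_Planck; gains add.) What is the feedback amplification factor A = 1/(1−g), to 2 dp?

Convert to gains: g_pf = 0.379/3.3 = 0.1148; g_lr = -0.44/3.3 = -0.1333.
Total gain g = -0.0185.
A = 1/(1 + 0.0185) = 0.98.

0.98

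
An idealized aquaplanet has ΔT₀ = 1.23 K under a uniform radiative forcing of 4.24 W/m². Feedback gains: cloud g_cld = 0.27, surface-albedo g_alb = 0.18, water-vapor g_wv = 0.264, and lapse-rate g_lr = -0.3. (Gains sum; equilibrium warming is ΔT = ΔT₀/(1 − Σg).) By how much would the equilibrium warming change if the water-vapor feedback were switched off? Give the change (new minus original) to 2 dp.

-0.65 K

Original: g = 0.414, ΔT = 1.23/(1−0.414) = 2.0990 K.
Without water-vapor: g' = 0.15, ΔT' = 1.23/(1−0.15) = 1.4471 K.
Change = 1.4471 − 2.0990 = -0.65 K.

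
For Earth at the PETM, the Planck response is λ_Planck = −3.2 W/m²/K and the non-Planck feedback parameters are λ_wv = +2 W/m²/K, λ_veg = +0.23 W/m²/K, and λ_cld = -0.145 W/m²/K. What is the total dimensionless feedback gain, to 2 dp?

0.65

Convert to gains: g_wv = 2/3.2 = 0.625; g_veg = 0.23/3.2 = 0.07187; g_cld = -0.145/3.2 = -0.04531.
Total gain g = 0.65156.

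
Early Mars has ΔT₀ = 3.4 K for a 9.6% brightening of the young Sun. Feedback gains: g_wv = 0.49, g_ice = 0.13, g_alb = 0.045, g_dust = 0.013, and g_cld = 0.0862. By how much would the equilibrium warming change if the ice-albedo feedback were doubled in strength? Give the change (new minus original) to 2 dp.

17.72 K

Original: g = 0.7642, ΔT = 3.4/(1−0.7642) = 14.4190 K.
With doubled ice-albedo: g' = 0.8942, ΔT' = 3.4/(1−0.8942) = 32.1361 K.
Change = 32.1361 − 14.4190 = 17.72 K.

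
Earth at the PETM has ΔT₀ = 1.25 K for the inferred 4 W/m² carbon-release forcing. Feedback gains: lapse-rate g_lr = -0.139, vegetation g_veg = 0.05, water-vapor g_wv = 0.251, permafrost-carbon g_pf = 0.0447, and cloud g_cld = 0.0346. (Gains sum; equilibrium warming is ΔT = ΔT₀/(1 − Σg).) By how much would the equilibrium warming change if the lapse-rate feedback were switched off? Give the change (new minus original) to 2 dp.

Original: g = 0.2413, ΔT = 1.25/(1−0.2413) = 1.6476 K.
Without lapse-rate: g' = 0.3803, ΔT' = 1.25/(1−0.3803) = 2.0171 K.
Change = 2.0171 − 1.6476 = 0.37 K.

0.37 K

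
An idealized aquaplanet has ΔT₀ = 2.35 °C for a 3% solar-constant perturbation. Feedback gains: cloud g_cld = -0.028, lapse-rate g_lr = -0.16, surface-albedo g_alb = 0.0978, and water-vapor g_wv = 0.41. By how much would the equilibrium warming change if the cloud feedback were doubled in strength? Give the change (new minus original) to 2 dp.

-0.14 °C

Original: g = 0.3198, ΔT = 2.35/(1−0.3198) = 3.4549 °C.
With doubled cloud: g' = 0.2918, ΔT' = 2.35/(1−0.2918) = 3.3183 °C.
Change = 3.3183 − 3.4549 = -0.14 °C.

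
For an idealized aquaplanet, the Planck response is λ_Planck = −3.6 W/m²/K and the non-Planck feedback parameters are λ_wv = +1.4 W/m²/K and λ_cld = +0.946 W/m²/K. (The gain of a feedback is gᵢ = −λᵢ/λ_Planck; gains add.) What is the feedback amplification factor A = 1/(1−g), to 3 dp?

2.871

Convert to gains: g_wv = 1.4/3.6 = 0.3889; g_cld = 0.946/3.6 = 0.2628.
Total gain g = 0.6517.
A = 1/(1 − 0.6517) = 2.871.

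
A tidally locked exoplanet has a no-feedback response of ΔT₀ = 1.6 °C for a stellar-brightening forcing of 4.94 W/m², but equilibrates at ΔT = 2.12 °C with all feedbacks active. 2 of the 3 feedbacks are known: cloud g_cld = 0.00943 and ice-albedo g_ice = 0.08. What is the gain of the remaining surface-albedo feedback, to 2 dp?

0.16

Amplification A = ΔT/ΔT₀ = 2.12/1.6 = 1.325.
Total gain g = 1 − 1/A = 1 − 1/1.325 = 0.2453.
Known gains sum to 0.00943 + 0.08 = 0.08943.
g_alb = 0.2453 − 0.08943 = 0.16.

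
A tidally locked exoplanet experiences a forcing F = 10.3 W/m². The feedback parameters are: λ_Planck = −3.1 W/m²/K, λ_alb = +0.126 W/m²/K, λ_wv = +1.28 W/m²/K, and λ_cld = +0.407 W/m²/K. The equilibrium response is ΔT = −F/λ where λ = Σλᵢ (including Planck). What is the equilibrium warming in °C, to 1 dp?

Net feedback parameter λ = (−3.1) + (+0.126) + (+1.28) + (+0.407) = -1.287 W/m²/K.
ΔT = −F/λ = −10.3/(-1.287) = 8.0 °C.

8.0 °C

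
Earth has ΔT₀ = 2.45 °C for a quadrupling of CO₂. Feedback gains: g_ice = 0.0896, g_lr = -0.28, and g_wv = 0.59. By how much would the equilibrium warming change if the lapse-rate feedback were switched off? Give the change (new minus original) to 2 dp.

3.57 °C

Original: g = 0.3996, ΔT = 2.45/(1−0.3996) = 4.0806 °C.
Without lapse-rate: g' = 0.6796, ΔT' = 2.45/(1−0.6796) = 7.6467 °C.
Change = 7.6467 − 4.0806 = 3.57 °C.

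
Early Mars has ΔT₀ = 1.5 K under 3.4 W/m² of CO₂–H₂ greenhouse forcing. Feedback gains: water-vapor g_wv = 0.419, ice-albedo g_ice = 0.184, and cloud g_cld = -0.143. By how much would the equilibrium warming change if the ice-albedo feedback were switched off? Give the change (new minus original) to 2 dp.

-0.71 K

Original: g = 0.46, ΔT = 1.5/(1−0.46) = 2.7778 K.
Without ice-albedo: g' = 0.276, ΔT' = 1.5/(1−0.276) = 2.0718 K.
Change = 2.0718 − 2.7778 = -0.71 K.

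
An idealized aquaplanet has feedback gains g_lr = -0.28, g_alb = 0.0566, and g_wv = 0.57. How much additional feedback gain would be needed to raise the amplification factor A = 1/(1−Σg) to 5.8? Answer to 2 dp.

Current total gain = 0.3466.
Target gain for A = 5.8: g* = 1 − 1/5.8 = 0.8276.
Additional gain needed = 0.8276 − 0.3466 = 0.48.

0.48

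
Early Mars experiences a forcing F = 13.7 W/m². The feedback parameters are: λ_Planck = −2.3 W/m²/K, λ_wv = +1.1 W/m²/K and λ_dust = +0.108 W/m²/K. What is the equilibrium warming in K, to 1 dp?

12.5 K

Net feedback parameter λ = (−2.3) + (+1.1) + (+0.108) = -1.092 W/m²/K.
ΔT = −F/λ = −13.7/(-1.092) = 12.5 K.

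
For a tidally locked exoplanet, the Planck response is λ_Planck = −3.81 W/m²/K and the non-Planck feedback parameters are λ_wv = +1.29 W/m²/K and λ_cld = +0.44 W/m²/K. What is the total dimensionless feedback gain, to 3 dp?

Convert to gains: g_wv = 1.29/3.81 = 0.3386; g_cld = 0.44/3.81 = 0.1155.
Total gain g = 0.4541.

0.454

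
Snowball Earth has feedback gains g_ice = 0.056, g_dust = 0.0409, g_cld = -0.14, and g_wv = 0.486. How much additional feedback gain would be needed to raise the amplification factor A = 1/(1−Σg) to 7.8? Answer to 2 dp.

Current total gain = 0.4429.
Target gain for A = 7.8: g* = 1 − 1/7.8 = 0.8718.
Additional gain needed = 0.8718 − 0.4429 = 0.43.

0.43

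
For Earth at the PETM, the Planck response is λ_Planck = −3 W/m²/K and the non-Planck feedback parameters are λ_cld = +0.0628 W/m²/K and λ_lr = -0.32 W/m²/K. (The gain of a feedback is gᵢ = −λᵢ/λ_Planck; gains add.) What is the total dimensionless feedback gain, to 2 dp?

Convert to gains: g_cld = 0.0628/3 = 0.02093; g_lr = -0.32/3 = -0.1067.
Total gain g = -0.08577.

-0.09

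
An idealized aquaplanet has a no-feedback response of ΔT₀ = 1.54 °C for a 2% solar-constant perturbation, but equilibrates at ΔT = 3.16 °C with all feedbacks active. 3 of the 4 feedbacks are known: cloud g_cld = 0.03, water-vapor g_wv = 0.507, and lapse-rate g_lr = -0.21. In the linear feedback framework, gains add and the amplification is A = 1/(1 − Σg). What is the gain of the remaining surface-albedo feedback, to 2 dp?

0.19

Amplification A = ΔT/ΔT₀ = 3.16/1.54 = 2.052.
Total gain g = 1 − 1/A = 1 − 1/2.052 = 0.5127.
Known gains sum to 0.03 + 0.507 − 0.21 = 0.327.
g_alb = 0.5127 − 0.327 = 0.19.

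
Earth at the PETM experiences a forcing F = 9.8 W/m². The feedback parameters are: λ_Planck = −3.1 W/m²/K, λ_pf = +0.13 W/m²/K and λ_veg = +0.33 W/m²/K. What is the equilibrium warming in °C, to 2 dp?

Net feedback parameter λ = (−3.1) + (+0.13) + (+0.33) = -2.64 W/m²/K.
ΔT = −F/λ = −9.8/(-2.64) = 3.71 °C.

3.71 °C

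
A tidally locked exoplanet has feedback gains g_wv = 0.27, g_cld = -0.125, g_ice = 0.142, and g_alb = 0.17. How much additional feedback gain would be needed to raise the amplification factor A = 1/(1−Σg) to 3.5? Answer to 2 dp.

0.26

Current total gain = 0.457.
Target gain for A = 3.5: g* = 1 − 1/3.5 = 0.7143.
Additional gain needed = 0.7143 − 0.457 = 0.26.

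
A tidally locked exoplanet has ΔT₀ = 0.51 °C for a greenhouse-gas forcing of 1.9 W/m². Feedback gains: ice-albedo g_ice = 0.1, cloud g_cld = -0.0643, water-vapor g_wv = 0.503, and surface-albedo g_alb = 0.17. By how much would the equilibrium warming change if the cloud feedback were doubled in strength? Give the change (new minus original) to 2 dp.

Original: g = 0.7087, ΔT = 0.51/(1−0.7087) = 1.7508 °C.
With doubled cloud: g' = 0.6444, ΔT' = 0.51/(1−0.6444) = 1.4342 °C.
Change = 1.4342 − 1.7508 = -0.32 °C.

-0.32 °C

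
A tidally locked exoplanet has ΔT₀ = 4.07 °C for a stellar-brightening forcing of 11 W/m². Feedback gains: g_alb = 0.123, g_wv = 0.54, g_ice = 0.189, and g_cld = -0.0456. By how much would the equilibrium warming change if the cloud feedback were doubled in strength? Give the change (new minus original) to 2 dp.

-4.01 °C

Original: g = 0.8064, ΔT = 4.07/(1−0.8064) = 21.0227 °C.
With doubled cloud: g' = 0.7608, ΔT' = 4.07/(1−0.7608) = 17.0151 °C.
Change = 17.0151 − 21.0227 = -4.01 °C.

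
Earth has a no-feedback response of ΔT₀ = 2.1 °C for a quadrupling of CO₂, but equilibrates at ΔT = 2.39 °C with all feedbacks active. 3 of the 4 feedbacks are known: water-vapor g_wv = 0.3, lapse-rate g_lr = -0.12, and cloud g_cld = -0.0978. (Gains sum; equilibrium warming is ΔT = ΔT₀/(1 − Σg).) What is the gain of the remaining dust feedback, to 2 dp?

Amplification A = ΔT/ΔT₀ = 2.39/2.1 = 1.138.
Total gain g = 1 − 1/A = 1 − 1/1.138 = 0.1213.
Known gains sum to 0.3 − 0.12 − 0.0978 = 0.0822.
g_dust = 0.1213 − 0.0822 = 0.04.

0.04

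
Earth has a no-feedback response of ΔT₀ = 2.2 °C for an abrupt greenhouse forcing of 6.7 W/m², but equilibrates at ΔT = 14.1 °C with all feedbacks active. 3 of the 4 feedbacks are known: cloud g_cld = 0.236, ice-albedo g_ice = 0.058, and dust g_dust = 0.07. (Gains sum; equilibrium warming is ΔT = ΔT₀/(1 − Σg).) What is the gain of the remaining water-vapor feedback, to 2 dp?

Amplification A = ΔT/ΔT₀ = 14.1/2.2 = 6.409.
Total gain g = 1 − 1/A = 1 − 1/6.409 = 0.844.
Known gains sum to 0.236 + 0.058 + 0.07 = 0.364.
g_wv = 0.844 − 0.364 = 0.48.

0.48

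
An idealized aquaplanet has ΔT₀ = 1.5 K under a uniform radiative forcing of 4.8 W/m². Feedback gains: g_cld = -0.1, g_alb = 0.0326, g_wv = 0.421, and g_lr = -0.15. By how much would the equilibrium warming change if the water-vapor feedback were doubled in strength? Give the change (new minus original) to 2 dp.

Original: g = 0.2036, ΔT = 1.5/(1−0.2036) = 1.8835 K.
With doubled water-vapor: g' = 0.6246, ΔT' = 1.5/(1−0.6246) = 3.9957 K.
Change = 3.9957 − 1.8835 = 2.11 K.

2.11 K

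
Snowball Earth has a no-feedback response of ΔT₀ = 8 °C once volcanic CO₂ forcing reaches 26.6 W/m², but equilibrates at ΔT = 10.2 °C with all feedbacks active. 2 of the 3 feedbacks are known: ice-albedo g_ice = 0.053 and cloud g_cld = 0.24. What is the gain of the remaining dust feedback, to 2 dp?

Amplification A = ΔT/ΔT₀ = 10.2/8 = 1.275.
Total gain g = 1 − 1/A = 1 − 1/1.275 = 0.2157.
Known gains sum to 0.053 + 0.24 = 0.293.
g_dust = 0.2157 − 0.293 = -0.08.

-0.08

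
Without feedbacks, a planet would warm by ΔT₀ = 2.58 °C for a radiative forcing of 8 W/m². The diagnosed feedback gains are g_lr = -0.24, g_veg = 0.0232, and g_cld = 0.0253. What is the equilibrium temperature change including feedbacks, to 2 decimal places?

Total gain g = -0.24 + 0.0232 + 0.0253 = -0.1915.
Amplification A = 1/(1 + 0.1915) = 0.8393.
ΔT = 2.58 × 0.8393 = 2.17 °C.

2.17 °C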